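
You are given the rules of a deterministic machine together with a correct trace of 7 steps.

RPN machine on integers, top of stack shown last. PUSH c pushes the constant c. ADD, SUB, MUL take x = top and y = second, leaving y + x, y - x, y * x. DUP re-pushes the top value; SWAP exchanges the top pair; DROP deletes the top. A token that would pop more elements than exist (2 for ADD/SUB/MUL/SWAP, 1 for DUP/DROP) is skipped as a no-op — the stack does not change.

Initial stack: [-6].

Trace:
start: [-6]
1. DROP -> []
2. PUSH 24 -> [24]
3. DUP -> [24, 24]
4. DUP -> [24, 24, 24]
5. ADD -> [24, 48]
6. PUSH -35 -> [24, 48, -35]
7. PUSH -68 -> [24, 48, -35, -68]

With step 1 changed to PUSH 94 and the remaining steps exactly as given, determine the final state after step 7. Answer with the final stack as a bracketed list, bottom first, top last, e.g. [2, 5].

[-6, 94, 24, 48, -35, -68]

(re-executing from step 1 with the substitution; state before step 1: [-6])
1. PUSH 94 -> [-6, 94]
2. PUSH 24 -> [-6, 94, 24]
3. DUP -> [-6, 94, 24, 24]
4. DUP -> [-6, 94, 24, 24, 24]
5. ADD -> [-6, 94, 24, 48]
6. PUSH -35 -> [-6, 94, 24, 48, -35]
7. PUSH -68 -> [-6, 94, 24, 48, -35, -68]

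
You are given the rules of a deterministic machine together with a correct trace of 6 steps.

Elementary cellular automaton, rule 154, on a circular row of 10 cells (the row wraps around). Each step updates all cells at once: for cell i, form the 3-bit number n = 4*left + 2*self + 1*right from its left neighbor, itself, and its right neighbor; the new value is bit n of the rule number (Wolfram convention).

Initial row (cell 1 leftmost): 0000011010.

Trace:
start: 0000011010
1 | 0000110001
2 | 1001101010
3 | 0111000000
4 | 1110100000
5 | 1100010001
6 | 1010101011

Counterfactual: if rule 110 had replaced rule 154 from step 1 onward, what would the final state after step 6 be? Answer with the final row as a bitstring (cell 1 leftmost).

(re-executing steps 1..6 under rule 110; state before step 1: 0000011010)
1 | 0000111110
2 | 0001100010
3 | 0011100110
4 | 0110101110
5 | 1111111010
6 | 1000001111

1000001111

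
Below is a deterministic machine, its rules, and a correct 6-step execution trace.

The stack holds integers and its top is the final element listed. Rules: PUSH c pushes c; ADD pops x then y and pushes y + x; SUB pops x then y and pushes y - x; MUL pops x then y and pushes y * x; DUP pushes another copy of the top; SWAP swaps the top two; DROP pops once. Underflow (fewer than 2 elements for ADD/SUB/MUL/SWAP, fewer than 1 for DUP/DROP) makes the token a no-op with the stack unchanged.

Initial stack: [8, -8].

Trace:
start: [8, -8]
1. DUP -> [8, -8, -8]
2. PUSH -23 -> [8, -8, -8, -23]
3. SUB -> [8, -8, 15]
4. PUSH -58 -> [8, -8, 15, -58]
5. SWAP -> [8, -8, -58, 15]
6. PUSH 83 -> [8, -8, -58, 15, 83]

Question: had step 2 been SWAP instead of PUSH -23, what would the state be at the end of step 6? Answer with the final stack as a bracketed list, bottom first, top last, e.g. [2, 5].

[8, -58, 0, 83]

(re-executing from step 2 with the substitution; state before step 2: [8, -8, -8])
2. SWAP -> [8, -8, -8]
3. SUB -> [8, 0]
4. PUSH -58 -> [8, 0, -58]
5. SWAP -> [8, -58, 0]
6. PUSH 83 -> [8, -58, 0, 83]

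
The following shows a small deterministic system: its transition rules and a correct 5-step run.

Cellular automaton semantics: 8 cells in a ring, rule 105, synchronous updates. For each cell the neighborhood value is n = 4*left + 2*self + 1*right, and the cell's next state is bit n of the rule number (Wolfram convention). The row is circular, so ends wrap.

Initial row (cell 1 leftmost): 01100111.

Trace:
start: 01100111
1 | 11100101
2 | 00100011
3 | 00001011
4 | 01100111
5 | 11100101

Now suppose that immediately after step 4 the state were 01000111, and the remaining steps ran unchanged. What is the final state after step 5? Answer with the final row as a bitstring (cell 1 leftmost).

10010101

state after step 4 := 01000111
5 | 10010101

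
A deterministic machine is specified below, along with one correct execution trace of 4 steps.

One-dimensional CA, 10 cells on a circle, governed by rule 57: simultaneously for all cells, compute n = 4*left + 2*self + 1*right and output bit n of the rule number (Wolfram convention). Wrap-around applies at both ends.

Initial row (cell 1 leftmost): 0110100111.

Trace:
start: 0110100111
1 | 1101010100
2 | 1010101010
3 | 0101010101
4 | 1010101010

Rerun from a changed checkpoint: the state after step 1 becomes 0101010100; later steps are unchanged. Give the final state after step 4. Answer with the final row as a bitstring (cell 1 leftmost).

state after step 1 := 0101010100
2 | 0010101011
3 | 1001010110
4 | 0100101101

0100101101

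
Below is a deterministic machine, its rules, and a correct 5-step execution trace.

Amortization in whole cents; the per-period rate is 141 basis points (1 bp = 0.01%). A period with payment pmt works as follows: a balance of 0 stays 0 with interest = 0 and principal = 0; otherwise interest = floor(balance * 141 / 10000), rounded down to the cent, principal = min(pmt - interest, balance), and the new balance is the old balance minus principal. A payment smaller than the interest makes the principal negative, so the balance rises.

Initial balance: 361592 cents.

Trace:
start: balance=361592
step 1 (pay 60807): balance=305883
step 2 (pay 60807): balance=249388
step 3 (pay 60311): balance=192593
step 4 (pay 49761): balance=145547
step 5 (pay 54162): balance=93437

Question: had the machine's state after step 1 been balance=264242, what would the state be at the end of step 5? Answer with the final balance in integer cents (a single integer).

state after step 1 := balance=264242
step 2 (pay 60807): balance=207160
step 3 (pay 60311): balance=149769
step 4 (pay 49761): balance=102119
step 5 (pay 54162): balance=49396

49396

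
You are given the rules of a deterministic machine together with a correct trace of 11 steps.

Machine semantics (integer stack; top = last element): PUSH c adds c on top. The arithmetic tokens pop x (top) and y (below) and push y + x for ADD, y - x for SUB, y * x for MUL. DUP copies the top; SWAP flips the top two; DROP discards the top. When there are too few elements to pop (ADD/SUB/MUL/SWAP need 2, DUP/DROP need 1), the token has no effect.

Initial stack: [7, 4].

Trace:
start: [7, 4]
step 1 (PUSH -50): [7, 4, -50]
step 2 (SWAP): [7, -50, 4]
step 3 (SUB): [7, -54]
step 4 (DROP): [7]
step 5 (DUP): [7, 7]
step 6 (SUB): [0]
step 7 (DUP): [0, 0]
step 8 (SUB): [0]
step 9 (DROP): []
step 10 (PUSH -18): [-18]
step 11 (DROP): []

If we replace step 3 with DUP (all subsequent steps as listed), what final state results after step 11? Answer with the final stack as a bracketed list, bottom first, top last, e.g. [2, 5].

(re-executing from step 3 with the substitution; state before step 3: [7, -50, 4])
step 3 (DUP): [7, -50, 4, 4]
step 4 (DROP): [7, -50, 4]
step 5 (DUP): [7, -50, 4, 4]
step 6 (SUB): [7, -50, 0]
step 7 (DUP): [7, -50, 0, 0]
step 8 (SUB): [7, -50, 0]
step 9 (DROP): [7, -50]
step 10 (PUSH -18): [7, -50, -18]
step 11 (DROP): [7, -50]

[7, -50]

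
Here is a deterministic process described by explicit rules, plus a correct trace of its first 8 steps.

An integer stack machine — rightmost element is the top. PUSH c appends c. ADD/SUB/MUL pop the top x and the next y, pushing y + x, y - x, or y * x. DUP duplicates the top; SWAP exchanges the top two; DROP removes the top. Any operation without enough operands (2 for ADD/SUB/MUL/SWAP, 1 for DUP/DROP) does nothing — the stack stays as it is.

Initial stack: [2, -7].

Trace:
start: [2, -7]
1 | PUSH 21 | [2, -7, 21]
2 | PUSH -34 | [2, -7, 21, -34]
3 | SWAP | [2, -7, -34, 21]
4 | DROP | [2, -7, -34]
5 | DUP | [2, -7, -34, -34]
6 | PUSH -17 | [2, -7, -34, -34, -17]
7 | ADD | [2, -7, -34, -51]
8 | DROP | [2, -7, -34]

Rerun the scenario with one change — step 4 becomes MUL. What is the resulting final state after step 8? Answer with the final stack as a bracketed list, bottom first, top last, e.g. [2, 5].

(re-executing from step 4 with the substitution; state before step 4: [2, -7, -34, 21])
4 | MUL | [2, -7, -714]
5 | DUP | [2, -7, -714, -714]
6 | PUSH -17 | [2, -7, -714, -714, -17]
7 | ADD | [2, -7, -714, -731]
8 | DROP | [2, -7, -714]

[2, -7, -714]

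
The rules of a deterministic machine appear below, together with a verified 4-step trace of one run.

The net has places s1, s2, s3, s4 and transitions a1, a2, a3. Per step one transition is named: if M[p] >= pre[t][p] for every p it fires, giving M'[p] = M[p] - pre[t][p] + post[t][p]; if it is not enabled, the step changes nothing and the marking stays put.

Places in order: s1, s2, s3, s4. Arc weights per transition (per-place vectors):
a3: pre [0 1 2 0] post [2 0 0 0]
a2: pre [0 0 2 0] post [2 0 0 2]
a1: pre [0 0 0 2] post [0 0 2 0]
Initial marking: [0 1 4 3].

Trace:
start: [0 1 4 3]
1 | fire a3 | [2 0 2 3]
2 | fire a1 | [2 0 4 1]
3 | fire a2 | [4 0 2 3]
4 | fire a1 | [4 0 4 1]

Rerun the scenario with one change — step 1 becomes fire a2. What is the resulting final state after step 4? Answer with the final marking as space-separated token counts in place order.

(re-executing from step 1 with the substitution; state before step 1: [0 1 4 3])
1 | fire a2 | [2 1 2 5]
2 | fire a1 | [2 1 4 3]
3 | fire a2 | [4 1 2 5]
4 | fire a1 | [4 1 4 3]

4 1 4 3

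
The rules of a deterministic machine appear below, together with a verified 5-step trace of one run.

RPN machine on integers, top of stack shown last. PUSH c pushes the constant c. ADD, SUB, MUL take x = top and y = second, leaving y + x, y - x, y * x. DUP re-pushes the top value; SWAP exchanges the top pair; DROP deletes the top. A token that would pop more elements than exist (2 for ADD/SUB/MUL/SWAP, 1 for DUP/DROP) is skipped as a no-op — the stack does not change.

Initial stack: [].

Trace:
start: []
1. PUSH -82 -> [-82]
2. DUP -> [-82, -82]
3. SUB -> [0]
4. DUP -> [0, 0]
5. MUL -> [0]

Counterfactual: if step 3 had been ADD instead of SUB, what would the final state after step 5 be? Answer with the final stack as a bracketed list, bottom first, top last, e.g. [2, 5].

(re-executing from step 3 with the substitution; state before step 3: [-82, -82])
3. ADD -> [-164]
4. DUP -> [-164, -164]
5. MUL -> [26896]

[26896]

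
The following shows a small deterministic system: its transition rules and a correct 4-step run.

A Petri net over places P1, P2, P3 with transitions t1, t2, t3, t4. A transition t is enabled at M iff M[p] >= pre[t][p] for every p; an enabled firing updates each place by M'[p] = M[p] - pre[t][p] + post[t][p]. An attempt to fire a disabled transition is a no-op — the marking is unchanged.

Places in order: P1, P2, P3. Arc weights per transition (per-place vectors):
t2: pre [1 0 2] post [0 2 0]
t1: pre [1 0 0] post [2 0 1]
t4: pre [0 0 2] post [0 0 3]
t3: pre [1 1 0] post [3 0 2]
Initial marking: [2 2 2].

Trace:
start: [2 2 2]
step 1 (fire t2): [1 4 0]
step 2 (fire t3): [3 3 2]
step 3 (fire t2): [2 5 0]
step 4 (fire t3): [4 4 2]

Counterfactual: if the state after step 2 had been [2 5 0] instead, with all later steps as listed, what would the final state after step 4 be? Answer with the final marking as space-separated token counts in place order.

4 4 2

state after step 2 := [2 5 0]
step 3 (fire t2): [2 5 0]
step 4 (fire t3): [4 4 2]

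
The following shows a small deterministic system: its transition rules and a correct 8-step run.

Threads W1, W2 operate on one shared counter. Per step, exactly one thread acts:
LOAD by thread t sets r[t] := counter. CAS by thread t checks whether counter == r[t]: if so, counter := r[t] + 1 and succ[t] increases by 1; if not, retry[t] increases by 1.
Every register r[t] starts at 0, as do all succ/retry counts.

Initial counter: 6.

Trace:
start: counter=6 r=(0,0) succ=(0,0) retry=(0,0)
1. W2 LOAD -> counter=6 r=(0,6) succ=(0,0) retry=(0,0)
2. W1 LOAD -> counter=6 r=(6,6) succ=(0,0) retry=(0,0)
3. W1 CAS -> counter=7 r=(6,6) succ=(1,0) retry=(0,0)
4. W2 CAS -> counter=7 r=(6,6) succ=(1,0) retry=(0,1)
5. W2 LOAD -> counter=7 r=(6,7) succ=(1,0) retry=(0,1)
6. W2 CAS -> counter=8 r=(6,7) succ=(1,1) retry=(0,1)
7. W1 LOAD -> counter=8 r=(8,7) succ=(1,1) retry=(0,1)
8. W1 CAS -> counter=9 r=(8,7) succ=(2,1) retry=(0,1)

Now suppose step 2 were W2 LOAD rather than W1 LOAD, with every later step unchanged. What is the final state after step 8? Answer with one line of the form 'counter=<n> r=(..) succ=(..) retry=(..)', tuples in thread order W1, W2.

(re-executing from step 2 with the substitution; state before step 2: counter=6 r=(0,6) succ=(0,0) retry=(0,0))
2. W2 LOAD -> counter=6 r=(0,6) succ=(0,0) retry=(0,0)
3. W1 CAS -> counter=6 r=(0,6) succ=(0,0) retry=(1,0)
4. W2 CAS -> counter=7 r=(0,6) succ=(0,1) retry=(1,0)
5. W2 LOAD -> counter=7 r=(0,7) succ=(0,1) retry=(1,0)
6. W2 CAS -> counter=8 r=(0,7) succ=(0,2) retry=(1,0)
7. W1 LOAD -> counter=8 r=(8,7) succ=(0,2) retry=(1,0)
8. W1 CAS -> counter=9 r=(8,7) succ=(1,2) retry=(1,0)

counter=9 r=(8,7) succ=(1,2) retry=(1,0)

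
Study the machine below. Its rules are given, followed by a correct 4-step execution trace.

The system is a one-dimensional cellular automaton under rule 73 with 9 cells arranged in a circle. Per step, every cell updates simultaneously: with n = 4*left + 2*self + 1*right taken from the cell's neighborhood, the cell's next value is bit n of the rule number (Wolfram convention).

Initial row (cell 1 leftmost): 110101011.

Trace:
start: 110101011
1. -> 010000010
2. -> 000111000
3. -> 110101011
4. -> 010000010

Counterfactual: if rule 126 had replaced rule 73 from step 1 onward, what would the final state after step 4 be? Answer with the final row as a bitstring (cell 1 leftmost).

(re-executing steps 1..4 under rule 126; state before step 1: 110101011)
1. -> 011111110
2. -> 110000011
3. -> 011000110
4. -> 111101111

111101111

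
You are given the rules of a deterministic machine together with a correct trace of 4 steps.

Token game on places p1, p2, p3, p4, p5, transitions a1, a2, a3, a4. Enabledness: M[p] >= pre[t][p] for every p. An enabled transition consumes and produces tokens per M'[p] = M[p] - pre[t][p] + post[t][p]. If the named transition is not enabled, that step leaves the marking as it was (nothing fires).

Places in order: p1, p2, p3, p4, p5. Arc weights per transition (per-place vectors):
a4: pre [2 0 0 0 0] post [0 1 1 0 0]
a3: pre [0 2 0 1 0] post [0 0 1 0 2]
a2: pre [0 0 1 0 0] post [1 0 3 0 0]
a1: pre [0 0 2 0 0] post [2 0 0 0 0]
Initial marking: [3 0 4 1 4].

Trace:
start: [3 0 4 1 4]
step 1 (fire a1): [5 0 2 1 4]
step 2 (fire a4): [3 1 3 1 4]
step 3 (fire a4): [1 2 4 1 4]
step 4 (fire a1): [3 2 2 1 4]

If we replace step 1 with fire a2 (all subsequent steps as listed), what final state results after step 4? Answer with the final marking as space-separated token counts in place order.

2 2 6 1 4

(re-executing from step 1 with the substitution; state before step 1: [3 0 4 1 4])
step 1 (fire a2): [4 0 6 1 4]
step 2 (fire a4): [2 1 7 1 4]
step 3 (fire a4): [0 2 8 1 4]
step 4 (fire a1): [2 2 6 1 4]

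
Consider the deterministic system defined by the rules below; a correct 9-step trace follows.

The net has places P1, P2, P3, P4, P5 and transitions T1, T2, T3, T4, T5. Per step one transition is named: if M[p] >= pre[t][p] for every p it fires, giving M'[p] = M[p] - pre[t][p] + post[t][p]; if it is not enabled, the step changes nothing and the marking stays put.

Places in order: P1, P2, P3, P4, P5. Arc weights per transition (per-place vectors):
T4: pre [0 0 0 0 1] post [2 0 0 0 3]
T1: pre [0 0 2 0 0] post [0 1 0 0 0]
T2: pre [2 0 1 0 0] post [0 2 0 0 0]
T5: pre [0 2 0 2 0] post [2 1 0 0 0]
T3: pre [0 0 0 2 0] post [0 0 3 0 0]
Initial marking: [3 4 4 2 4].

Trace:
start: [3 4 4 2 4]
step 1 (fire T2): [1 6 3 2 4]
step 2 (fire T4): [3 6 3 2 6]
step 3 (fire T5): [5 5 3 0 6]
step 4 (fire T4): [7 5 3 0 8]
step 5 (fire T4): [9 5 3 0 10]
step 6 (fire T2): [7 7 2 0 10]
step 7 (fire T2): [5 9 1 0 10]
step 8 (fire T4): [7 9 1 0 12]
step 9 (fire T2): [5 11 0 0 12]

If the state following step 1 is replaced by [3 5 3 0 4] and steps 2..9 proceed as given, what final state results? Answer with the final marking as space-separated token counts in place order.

5 11 0 0 12

state after step 1 := [3 5 3 0 4]
step 2 (fire T4): [5 5 3 0 6]
step 3 (fire T5): [5 5 3 0 6]
step 4 (fire T4): [7 5 3 0 8]
step 5 (fire T4): [9 5 3 0 10]
step 6 (fire T2): [7 7 2 0 10]
step 7 (fire T2): [5 9 1 0 10]
step 8 (fire T4): [7 9 1 0 12]
step 9 (fire T2): [5 11 0 0 12]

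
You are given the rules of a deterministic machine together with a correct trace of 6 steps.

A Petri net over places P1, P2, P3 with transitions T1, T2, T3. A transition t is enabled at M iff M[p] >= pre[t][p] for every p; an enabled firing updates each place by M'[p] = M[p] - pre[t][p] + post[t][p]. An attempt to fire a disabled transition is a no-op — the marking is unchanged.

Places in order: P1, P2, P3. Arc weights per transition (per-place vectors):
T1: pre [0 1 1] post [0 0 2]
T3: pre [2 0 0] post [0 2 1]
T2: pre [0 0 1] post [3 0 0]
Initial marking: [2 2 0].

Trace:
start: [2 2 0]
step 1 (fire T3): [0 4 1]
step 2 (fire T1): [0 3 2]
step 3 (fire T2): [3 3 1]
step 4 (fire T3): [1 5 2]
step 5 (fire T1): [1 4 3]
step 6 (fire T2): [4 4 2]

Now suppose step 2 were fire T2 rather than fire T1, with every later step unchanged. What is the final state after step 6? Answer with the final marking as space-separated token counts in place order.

(re-executing from step 2 with the substitution; state before step 2: [0 4 1])
step 2 (fire T2): [3 4 0]
step 3 (fire T2): [3 4 0]
step 4 (fire T3): [1 6 1]
step 5 (fire T1): [1 5 2]
step 6 (fire T2): [4 5 1]

4 5 1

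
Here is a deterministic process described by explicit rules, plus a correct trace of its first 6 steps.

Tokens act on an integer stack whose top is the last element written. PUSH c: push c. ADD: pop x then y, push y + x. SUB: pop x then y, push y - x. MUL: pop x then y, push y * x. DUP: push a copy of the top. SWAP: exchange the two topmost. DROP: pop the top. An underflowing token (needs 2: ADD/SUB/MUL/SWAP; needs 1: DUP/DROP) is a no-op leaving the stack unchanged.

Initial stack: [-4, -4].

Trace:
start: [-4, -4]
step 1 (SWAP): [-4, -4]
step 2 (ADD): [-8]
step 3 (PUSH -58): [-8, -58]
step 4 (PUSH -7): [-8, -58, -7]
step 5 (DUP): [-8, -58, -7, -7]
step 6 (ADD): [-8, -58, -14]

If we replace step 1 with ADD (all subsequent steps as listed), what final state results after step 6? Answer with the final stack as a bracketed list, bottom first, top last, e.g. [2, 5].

[-8, -58, -14]

(re-executing from step 1 with the substitution; state before step 1: [-4, -4])
step 1 (ADD): [-8]
step 2 (ADD): [-8]
step 3 (PUSH -58): [-8, -58]
step 4 (PUSH -7): [-8, -58, -7]
step 5 (DUP): [-8, -58, -7, -7]
step 6 (ADD): [-8, -58, -14]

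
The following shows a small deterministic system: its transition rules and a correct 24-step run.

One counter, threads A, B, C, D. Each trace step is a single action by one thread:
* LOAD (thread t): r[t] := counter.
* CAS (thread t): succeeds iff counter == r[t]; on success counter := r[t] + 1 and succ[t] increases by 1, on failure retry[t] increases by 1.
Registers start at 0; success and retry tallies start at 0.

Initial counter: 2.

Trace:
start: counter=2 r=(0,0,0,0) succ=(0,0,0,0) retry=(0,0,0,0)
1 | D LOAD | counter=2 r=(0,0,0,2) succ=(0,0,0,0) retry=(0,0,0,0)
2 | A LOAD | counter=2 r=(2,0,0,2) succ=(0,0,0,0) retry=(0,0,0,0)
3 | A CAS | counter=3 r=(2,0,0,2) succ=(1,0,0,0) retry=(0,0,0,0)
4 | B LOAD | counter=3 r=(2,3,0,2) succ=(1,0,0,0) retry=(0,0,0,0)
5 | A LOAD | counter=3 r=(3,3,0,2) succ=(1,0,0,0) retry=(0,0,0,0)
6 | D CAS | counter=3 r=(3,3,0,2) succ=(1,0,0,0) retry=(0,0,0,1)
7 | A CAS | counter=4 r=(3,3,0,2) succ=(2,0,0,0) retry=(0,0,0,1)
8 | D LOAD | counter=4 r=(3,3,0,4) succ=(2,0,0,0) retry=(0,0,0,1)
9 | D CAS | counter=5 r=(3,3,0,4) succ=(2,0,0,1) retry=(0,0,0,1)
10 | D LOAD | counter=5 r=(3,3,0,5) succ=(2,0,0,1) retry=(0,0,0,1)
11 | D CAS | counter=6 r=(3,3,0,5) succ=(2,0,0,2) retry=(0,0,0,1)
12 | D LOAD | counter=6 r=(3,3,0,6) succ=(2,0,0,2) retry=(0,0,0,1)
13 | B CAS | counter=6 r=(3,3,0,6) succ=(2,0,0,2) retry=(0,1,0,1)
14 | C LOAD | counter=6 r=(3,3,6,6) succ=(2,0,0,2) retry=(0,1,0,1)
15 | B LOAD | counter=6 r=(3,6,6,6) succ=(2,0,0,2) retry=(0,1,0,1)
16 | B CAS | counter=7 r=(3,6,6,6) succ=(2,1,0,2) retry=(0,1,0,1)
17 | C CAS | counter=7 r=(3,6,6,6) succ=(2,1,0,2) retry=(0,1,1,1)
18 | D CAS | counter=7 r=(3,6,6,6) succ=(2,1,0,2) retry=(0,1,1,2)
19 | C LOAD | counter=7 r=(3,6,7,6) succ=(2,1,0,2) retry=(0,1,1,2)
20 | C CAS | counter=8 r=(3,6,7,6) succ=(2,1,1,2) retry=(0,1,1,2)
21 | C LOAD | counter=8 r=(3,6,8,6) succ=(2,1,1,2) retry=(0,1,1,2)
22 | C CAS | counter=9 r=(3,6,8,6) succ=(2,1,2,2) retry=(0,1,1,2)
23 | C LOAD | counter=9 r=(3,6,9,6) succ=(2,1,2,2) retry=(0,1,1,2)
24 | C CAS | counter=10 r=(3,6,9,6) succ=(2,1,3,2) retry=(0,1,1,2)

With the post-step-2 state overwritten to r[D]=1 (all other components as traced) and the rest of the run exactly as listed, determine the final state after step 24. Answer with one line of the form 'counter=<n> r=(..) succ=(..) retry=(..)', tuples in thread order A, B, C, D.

state after step 2 := counter=2 r=(2,0,0,1) succ=(0,0,0,0) retry=(0,0,0,0)
3 | A CAS | counter=3 r=(2,0,0,1) succ=(1,0,0,0) retry=(0,0,0,0)
4 | B LOAD | counter=3 r=(2,3,0,1) succ=(1,0,0,0) retry=(0,0,0,0)
5 | A LOAD | counter=3 r=(3,3,0,1) succ=(1,0,0,0) retry=(0,0,0,0)
6 | D CAS | counter=3 r=(3,3,0,1) succ=(1,0,0,0) retry=(0,0,0,1)
7 | A CAS | counter=4 r=(3,3,0,1) succ=(2,0,0,0) retry=(0,0,0,1)
8 | D LOAD | counter=4 r=(3,3,0,4) succ=(2,0,0,0) retry=(0,0,0,1)
9 | D CAS | counter=5 r=(3,3,0,4) succ=(2,0,0,1) retry=(0,0,0,1)
10 | D LOAD | counter=5 r=(3,3,0,5) succ=(2,0,0,1) retry=(0,0,0,1)
11 | D CAS | counter=6 r=(3,3,0,5) succ=(2,0,0,2) retry=(0,0,0,1)
12 | D LOAD | counter=6 r=(3,3,0,6) succ=(2,0,0,2) retry=(0,0,0,1)
13 | B CAS | counter=6 r=(3,3,0,6) succ=(2,0,0,2) retry=(0,1,0,1)
14 | C LOAD | counter=6 r=(3,3,6,6) succ=(2,0,0,2) retry=(0,1,0,1)
15 | B LOAD | counter=6 r=(3,6,6,6) succ=(2,0,0,2) retry=(0,1,0,1)
16 | B CAS | counter=7 r=(3,6,6,6) succ=(2,1,0,2) retry=(0,1,0,1)
17 | C CAS | counter=7 r=(3,6,6,6) succ=(2,1,0,2) retry=(0,1,1,1)
18 | D CAS | counter=7 r=(3,6,6,6) succ=(2,1,0,2) retry=(0,1,1,2)
19 | C LOAD | counter=7 r=(3,6,7,6) succ=(2,1,0,2) retry=(0,1,1,2)
20 | C CAS | counter=8 r=(3,6,7,6) succ=(2,1,1,2) retry=(0,1,1,2)
21 | C LOAD | counter=8 r=(3,6,8,6) succ=(2,1,1,2) retry=(0,1,1,2)
22 | C CAS | counter=9 r=(3,6,8,6) succ=(2,1,2,2) retry=(0,1,1,2)
23 | C LOAD | counter=9 r=(3,6,9,6) succ=(2,1,2,2) retry=(0,1,1,2)
24 | C CAS | counter=10 r=(3,6,9,6) succ=(2,1,3,2) retry=(0,1,1,2)

counter=10 r=(3,6,9,6) succ=(2,1,3,2) retry=(0,1,1,2)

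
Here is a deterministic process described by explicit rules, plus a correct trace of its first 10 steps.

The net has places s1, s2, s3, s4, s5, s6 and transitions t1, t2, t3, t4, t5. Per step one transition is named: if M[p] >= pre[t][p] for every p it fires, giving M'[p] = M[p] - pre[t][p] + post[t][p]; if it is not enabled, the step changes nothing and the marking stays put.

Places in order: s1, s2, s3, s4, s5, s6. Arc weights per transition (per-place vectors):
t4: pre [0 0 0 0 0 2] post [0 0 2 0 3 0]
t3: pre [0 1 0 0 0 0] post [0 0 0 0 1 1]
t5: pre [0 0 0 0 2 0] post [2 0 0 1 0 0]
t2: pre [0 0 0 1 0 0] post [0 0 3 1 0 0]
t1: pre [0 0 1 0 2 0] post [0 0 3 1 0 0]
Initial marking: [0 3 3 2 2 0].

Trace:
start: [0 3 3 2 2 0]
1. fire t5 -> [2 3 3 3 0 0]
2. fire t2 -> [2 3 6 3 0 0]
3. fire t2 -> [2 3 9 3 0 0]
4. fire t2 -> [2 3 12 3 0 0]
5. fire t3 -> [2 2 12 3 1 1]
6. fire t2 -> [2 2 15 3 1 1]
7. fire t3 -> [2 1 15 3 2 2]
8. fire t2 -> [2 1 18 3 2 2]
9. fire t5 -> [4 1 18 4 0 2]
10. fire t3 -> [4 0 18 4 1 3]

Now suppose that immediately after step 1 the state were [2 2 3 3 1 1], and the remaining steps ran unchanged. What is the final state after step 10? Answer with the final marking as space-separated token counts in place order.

4 0 18 4 1 3

state after step 1 := [2 2 3 3 1 1]
2. fire t2 -> [2 2 6 3 1 1]
3. fire t2 -> [2 2 9 3 1 1]
4. fire t2 -> [2 2 12 3 1 1]
5. fire t3 -> [2 1 12 3 2 2]
6. fire t2 -> [2 1 15 3 2 2]
7. fire t3 -> [2 0 15 3 3 3]
8. fire t2 -> [2 0 18 3 3 3]
9. fire t5 -> [4 0 18 4 1 3]
10. fire t3 -> [4 0 18 4 1 3]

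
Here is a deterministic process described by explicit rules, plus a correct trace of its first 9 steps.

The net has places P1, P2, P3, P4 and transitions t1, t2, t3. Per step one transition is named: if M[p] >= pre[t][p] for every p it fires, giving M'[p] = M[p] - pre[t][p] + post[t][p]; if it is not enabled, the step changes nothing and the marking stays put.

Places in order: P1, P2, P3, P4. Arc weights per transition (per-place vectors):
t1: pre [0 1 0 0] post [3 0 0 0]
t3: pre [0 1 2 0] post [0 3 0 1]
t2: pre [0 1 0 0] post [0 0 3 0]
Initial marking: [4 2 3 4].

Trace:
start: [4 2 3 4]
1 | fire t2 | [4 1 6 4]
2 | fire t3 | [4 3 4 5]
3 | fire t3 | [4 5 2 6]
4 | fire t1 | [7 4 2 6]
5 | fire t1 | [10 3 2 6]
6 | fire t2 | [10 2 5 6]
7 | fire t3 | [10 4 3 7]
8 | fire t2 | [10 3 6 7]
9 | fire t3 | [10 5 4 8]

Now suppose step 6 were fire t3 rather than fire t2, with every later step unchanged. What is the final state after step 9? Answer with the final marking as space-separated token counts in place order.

(re-executing from step 6 with the substitution; state before step 6: [10 3 2 6])
6 | fire t3 | [10 5 0 7]
7 | fire t3 | [10 5 0 7]
8 | fire t2 | [10 4 3 7]
9 | fire t3 | [10 6 1 8]

10 6 1 8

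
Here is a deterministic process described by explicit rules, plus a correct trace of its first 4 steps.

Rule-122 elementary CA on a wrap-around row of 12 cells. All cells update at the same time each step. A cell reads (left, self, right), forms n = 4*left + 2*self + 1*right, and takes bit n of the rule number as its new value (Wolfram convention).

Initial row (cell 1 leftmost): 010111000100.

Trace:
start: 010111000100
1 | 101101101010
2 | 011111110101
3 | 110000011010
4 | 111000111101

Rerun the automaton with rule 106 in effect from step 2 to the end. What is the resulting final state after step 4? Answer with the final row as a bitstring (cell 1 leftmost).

(re-executing steps 2..4 under rule 106; state before step 2: 101101101010)
2 | 011111110101
3 | 110000011010
4 | 110000111101

110000111101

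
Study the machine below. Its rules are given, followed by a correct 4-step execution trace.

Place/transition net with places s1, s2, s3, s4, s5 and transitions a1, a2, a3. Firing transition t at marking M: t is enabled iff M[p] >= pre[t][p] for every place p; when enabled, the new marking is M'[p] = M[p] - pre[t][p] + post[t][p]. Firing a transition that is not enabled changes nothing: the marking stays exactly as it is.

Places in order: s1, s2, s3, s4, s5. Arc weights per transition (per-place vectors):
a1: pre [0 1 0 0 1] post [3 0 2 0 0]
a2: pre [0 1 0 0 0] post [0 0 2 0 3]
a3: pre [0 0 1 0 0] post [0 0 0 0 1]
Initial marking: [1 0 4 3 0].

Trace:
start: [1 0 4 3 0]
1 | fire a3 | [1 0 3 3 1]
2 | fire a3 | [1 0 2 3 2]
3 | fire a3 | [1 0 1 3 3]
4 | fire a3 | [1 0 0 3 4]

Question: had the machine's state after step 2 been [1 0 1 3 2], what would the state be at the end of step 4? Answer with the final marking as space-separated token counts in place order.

state after step 2 := [1 0 1 3 2]
3 | fire a3 | [1 0 0 3 3]
4 | fire a3 | [1 0 0 3 3]

1 0 0 3 3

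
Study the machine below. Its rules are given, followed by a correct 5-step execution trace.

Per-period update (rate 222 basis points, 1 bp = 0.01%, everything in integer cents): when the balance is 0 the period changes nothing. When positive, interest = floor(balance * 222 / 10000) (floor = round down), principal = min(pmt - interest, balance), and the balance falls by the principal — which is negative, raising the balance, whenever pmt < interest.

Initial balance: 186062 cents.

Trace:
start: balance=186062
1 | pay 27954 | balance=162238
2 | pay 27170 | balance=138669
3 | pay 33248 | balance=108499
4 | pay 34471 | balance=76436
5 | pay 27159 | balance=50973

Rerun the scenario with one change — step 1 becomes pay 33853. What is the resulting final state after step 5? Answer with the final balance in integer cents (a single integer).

44532

(re-executing from step 1 with the substitution; state before step 1: balance=186062)
1 | pay 33853 | balance=156339
2 | pay 27170 | balance=132639
3 | pay 33248 | balance=102335
4 | pay 34471 | balance=70135
5 | pay 27159 | balance=44532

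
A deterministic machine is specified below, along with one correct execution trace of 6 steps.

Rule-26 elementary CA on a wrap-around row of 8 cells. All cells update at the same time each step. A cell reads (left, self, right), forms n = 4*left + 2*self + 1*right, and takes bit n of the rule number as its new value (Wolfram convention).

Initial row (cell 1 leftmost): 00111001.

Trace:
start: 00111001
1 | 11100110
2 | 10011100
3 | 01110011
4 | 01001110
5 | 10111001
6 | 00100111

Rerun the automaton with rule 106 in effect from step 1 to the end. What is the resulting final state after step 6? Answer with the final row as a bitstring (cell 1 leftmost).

10111011

(re-executing steps 1..6 under rule 106; state before step 1: 00111001)
1 | 01101010
2 | 11110100
3 | 10011001
4 | 10111011
5 | 11101110
6 | 10111011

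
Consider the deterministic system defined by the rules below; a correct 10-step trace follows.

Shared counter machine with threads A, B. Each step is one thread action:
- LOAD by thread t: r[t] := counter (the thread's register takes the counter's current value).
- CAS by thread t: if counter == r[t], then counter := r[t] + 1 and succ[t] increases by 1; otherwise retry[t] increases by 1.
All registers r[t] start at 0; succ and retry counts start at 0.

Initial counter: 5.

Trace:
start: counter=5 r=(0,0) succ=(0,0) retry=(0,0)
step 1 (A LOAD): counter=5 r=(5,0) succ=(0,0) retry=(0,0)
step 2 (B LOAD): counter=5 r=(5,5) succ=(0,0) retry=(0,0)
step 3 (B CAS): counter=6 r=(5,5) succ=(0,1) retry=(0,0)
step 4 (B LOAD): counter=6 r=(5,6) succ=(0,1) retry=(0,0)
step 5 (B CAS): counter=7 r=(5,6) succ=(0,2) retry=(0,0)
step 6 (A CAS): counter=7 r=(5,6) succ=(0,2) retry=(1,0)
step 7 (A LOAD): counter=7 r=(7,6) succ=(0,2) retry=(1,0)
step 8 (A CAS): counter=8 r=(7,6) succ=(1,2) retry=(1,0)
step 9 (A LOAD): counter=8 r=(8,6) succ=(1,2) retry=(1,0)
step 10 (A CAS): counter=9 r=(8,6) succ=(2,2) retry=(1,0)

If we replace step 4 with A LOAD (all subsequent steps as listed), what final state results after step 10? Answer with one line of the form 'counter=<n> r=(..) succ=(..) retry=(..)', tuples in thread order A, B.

(re-executing from step 4 with the substitution; state before step 4: counter=6 r=(5,5) succ=(0,1) retry=(0,0))
step 4 (A LOAD): counter=6 r=(6,5) succ=(0,1) retry=(0,0)
step 5 (B CAS): counter=6 r=(6,5) succ=(0,1) retry=(0,1)
step 6 (A CAS): counter=7 r=(6,5) succ=(1,1) retry=(0,1)
step 7 (A LOAD): counter=7 r=(7,5) succ=(1,1) retry=(0,1)
step 8 (A CAS): counter=8 r=(7,5) succ=(2,1) retry=(0,1)
step 9 (A LOAD): counter=8 r=(8,5) succ=(2,1) retry=(0,1)
step 10 (A CAS): counter=9 r=(8,5) succ=(3,1) retry=(0,1)

counter=9 r=(8,5) succ=(3,1) retry=(0,1)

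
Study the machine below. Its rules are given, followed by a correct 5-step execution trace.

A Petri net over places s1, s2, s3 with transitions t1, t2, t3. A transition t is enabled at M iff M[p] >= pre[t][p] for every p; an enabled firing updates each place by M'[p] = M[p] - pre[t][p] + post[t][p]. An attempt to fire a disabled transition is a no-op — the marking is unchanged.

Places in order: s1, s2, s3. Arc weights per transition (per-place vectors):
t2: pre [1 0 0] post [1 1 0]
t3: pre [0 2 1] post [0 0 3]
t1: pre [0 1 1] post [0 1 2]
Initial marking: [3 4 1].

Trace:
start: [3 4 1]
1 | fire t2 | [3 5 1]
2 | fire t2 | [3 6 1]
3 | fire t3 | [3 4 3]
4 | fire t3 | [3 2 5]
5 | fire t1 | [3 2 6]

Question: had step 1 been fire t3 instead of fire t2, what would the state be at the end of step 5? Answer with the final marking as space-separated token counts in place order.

(re-executing from step 1 with the substitution; state before step 1: [3 4 1])
1 | fire t3 | [3 2 3]
2 | fire t2 | [3 3 3]
3 | fire t3 | [3 1 5]
4 | fire t3 | [3 1 5]
5 | fire t1 | [3 1 6]

3 1 6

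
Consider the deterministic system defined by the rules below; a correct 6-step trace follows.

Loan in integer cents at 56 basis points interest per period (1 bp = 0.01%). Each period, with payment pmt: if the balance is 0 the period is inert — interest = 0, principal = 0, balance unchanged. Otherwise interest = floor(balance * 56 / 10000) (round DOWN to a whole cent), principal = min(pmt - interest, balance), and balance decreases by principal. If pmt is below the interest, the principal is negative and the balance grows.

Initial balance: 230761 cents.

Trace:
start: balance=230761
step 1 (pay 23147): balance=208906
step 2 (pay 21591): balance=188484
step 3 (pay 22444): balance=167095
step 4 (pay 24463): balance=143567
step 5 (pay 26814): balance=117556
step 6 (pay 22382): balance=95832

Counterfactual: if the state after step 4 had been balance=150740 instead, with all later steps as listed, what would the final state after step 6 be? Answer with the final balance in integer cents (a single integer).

103086

state after step 4 := balance=150740
step 5 (pay 26814): balance=124770
step 6 (pay 22382): balance=103086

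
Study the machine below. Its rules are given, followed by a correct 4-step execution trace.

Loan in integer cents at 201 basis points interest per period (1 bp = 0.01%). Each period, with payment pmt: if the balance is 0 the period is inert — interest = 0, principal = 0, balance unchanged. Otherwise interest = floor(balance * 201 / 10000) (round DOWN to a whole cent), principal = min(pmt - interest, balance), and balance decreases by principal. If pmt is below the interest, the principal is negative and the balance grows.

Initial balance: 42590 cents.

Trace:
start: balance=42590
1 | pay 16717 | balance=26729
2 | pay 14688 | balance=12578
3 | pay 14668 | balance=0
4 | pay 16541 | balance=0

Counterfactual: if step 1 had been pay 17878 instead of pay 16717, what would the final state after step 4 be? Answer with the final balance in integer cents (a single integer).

(re-executing from step 1 with the substitution; state before step 1: balance=42590)
1 | pay 17878 | balance=25568
2 | pay 14688 | balance=11393
3 | pay 14668 | balance=0
4 | pay 16541 | balance=0

0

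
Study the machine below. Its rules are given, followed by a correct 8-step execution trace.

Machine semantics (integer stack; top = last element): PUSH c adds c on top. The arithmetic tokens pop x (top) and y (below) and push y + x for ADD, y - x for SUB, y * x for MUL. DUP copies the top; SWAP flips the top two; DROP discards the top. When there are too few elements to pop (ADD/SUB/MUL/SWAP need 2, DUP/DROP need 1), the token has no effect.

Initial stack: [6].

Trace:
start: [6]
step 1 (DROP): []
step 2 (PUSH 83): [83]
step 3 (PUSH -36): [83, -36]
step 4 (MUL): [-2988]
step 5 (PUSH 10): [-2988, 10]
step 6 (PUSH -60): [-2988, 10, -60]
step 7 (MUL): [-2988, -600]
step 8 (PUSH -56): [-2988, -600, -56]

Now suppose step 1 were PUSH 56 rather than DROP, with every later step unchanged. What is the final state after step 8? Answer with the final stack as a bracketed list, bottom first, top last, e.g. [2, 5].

(re-executing from step 1 with the substitution; state before step 1: [6])
step 1 (PUSH 56): [6, 56]
step 2 (PUSH 83): [6, 56, 83]
step 3 (PUSH -36): [6, 56, 83, -36]
step 4 (MUL): [6, 56, -2988]
step 5 (PUSH 10): [6, 56, -2988, 10]
step 6 (PUSH -60): [6, 56, -2988, 10, -60]
step 7 (MUL): [6, 56, -2988, -600]
step 8 (PUSH -56): [6, 56, -2988, -600, -56]

[6, 56, -2988, -600, -56]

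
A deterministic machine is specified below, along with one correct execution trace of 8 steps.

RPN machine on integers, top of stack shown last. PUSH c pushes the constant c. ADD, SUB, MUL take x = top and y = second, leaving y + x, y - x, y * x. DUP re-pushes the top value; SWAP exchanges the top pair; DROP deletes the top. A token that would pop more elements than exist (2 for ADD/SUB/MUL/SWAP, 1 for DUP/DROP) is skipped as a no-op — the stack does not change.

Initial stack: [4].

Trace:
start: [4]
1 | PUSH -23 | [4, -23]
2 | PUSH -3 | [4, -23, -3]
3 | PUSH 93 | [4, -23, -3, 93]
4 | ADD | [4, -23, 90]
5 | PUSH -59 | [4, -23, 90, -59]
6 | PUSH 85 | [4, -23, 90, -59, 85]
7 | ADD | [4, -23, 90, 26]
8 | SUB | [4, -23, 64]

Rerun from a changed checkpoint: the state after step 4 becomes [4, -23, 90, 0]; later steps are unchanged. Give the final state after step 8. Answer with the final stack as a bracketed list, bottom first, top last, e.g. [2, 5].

[4, -23, 90, -26]

state after step 4 := [4, -23, 90, 0]
5 | PUSH -59 | [4, -23, 90, 0, -59]
6 | PUSH 85 | [4, -23, 90, 0, -59, 85]
7 | ADD | [4, -23, 90, 0, 26]
8 | SUB | [4, -23, 90, -26]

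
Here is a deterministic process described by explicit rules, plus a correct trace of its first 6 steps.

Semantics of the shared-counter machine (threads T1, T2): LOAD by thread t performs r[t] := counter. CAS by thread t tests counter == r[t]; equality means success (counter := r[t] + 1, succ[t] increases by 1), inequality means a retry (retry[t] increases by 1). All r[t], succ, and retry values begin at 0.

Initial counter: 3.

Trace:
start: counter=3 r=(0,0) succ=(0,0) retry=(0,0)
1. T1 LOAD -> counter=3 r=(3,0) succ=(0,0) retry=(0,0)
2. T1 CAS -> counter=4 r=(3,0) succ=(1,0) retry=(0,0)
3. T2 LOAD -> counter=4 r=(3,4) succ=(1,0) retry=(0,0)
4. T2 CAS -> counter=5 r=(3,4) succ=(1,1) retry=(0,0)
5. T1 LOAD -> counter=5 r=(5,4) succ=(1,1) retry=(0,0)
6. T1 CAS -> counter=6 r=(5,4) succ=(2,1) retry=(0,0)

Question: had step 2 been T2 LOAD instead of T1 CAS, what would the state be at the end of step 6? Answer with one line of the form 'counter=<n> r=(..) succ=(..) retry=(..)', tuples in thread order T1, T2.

(re-executing from step 2 with the substitution; state before step 2: counter=3 r=(3,0) succ=(0,0) retry=(0,0))
2. T2 LOAD -> counter=3 r=(3,3) succ=(0,0) retry=(0,0)
3. T2 LOAD -> counter=3 r=(3,3) succ=(0,0) retry=(0,0)
4. T2 CAS -> counter=4 r=(3,3) succ=(0,1) retry=(0,0)
5. T1 LOAD -> counter=4 r=(4,3) succ=(0,1) retry=(0,0)
6. T1 CAS -> counter=5 r=(4,3) succ=(1,1) retry=(0,0)

counter=5 r=(4,3) succ=(1,1) retry=(0,0)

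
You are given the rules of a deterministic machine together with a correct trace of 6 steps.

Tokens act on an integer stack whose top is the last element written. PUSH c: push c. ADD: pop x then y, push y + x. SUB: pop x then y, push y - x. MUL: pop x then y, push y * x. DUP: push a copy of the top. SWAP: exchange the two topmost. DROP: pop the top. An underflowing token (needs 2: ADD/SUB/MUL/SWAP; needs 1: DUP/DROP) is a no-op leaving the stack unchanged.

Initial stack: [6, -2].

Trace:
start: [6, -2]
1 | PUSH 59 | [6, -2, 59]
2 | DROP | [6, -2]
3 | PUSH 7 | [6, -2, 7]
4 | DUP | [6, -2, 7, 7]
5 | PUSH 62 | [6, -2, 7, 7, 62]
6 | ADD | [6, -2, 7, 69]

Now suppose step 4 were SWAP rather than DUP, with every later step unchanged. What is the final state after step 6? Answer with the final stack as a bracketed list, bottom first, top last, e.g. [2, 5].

[6, 7, 60]

(re-executing from step 4 with the substitution; state before step 4: [6, -2, 7])
4 | SWAP | [6, 7, -2]
5 | PUSH 62 | [6, 7, -2, 62]
6 | ADD | [6, 7, 60]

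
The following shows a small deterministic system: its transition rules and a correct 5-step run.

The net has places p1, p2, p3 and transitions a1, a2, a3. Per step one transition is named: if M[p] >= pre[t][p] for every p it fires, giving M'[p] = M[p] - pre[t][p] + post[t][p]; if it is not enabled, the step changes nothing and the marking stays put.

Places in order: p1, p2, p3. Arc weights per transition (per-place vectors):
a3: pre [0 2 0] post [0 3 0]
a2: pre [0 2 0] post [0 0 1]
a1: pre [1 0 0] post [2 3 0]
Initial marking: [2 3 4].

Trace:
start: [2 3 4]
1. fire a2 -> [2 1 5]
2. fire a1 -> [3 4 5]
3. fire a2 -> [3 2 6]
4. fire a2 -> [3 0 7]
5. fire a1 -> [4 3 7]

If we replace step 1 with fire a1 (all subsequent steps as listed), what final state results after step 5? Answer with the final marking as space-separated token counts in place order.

(re-executing from step 1 with the substitution; state before step 1: [2 3 4])
1. fire a1 -> [3 6 4]
2. fire a1 -> [4 9 4]
3. fire a2 -> [4 7 5]
4. fire a2 -> [4 5 6]
5. fire a1 -> [5 8 6]

5 8 6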